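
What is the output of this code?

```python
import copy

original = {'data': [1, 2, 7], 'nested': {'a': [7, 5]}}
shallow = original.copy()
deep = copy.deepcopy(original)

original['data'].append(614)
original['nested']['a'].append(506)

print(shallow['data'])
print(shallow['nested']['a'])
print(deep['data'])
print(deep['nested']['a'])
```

Key concept: comparing shallow vs deep copy.
Step by step:
`original = {'data': [1, 2, 7], 'nested': {'a': [7, 5]}}` → original = {'data': [1, 2, 7], 'nested': {'a': [7, 5]}}
`shallow = original.copy()` → shallow = {'data': [1, 2, 7], 'nested': {'a': [7, 5]}}
`deep = copy.deepcopy(original)` → deep = {'data': [1, 2, 7], 'nested': {'a': [7, 5]}}
`original['data'].append(614)` → original = {'data': [1, 2, 7, 614], 'nested': {'a': [7, 5]}}; shallow = {'data': [1, 2, 7, 614], 'nested': {'a': [7, 5]}}
`original['nested']['a'].append(506)` → original = {'data': [1, 2, 7, 614], 'nested': {'a': [7, 5, 506]}}; shallow = {'data': [1, 2, 7, 614], 'nested': {'a': [7, 5, 506]}}
`print(shallow['data'])` → prints [1, 2, 7, 614]
`print(shallow['nested']['a'])` → prints [7, 5, 506]
`print(deep['data'])` → prints [1, 2, 7]
`print(deep['nested']['a'])` → prints [7, 5]

Answer:
[1, 2, 7, 614]
[7, 5, 506]
[1, 2, 7]
[7, 5]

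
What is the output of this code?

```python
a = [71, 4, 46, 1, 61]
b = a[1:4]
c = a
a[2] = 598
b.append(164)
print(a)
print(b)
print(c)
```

Key concept: slice vs alias.
Step by step:
`a = [71, 4, 46, 1, 61]` → a = [71, 4, 46, 1, 61]
`b = a[1:4]` → b = [4, 46, 1]
`c = a` → c = [71, 4, 46, 1, 61] (same object as a)
`a[2] = 598` → a = [71, 4, 598, 1, 61] (same object as c); c = [71, 4, 598, 1, 61] (same object as a)
`b.append(164)` → b = [4, 46, 1, 164]
`print(a)` → prints [71, 4, 598, 1, 61]
`print(b)` → prints [4, 46, 1, 164]
`print(c)` → prints [71, 4, 598, 1, 61]

Answer:
[71, 4, 598, 1, 61]
[4, 46, 1, 164]
[71, 4, 598, 1, 61]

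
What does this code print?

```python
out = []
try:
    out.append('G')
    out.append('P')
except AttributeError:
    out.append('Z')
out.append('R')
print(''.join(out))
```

Execution trace: 'G' (try body) → 'P' (try body, no exception) → 'R' (after the try/except). Output: GPR

Answer: GPR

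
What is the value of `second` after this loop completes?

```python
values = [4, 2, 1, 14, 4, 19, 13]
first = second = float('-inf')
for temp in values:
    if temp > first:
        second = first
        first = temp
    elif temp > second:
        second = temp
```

Second largest (with repeats) in [4, 2, 1, 14, 4, 19, 13]
`second` takes the values: -inf → 2 → 4 → 14

Answer: 14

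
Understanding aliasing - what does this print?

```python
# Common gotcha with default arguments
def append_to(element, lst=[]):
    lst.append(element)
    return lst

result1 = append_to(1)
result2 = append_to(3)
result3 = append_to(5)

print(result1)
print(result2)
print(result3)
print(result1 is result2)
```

Key concept: mutable default argument gotcha.
Step by step:
`result1 = append_to(1)` → result1 = [1]
`result2 = append_to(3)` → result1 = [1, 3] (same object as result2); result2 = [1, 3] (same object as result1)
`result3 = append_to(5)` → result1 = [1, 3, 5] (same object as result2, result3); result2 = [1, 3, 5] (same object as result1, result3); result3 = [1, 3, 5] (same object as result1, result2)
`print(result1)` → prints [1, 3, 5]
`print(result2)` → prints [1, 3, 5]
`print(result3)` → prints [1, 3, 5]
`print(result1 is result2)` → prints True

Answer:
[1, 3, 5]
[1, 3, 5]
[1, 3, 5]
True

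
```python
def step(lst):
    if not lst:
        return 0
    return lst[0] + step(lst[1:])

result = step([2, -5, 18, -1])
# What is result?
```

2 + (-5) + 18 + (-1) + 0 = 14

Answer: 14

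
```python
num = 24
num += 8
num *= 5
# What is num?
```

Trace:
`num = 24` → num = 24
`num += 8` → num = 32
`num *= 5` → num = 160
So num = 160

Answer: 160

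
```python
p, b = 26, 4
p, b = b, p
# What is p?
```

Trace:
`p, b = 26, 4` → p = 26; b = 4
`p, b = b, p` → p = 4; b = 26
So p = 4

Answer: 4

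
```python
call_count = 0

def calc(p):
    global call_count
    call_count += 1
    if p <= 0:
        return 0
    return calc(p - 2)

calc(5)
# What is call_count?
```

Linear recursion stepping by 2: 4 calls from p=5 down to ≤0.

Answer: 4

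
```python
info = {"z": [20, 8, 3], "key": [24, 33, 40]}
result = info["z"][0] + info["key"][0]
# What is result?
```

Trace:
`info = {"z": [20, 8, 3], "key": [24, 33, 40]}` → info = {'z': [20, 8, 3], 'key': [24, 33, 40]}
`result = info["z"][0] + info["key"][0]` → result = 44
So result = 44

Answer: 44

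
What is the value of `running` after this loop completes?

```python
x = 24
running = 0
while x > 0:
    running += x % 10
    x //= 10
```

Sum digits of 24
`running` takes the values: 0 → 4 → 6

Answer: 6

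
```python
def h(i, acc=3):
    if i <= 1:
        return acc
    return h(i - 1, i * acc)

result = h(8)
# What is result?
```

Accumulator trace (n, acc): (8, 3) -> (7, 24) -> (6, 168) -> (5, 1008) -> (4, 5040) -> (3, 20160) -> (2, 60480) -> (1, 120960) -> return 120960

Answer: 120960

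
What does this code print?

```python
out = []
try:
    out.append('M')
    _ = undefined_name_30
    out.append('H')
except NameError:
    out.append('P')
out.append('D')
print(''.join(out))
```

Execution trace: 'M' (try body) → 'P' (except NameError) → 'D' (after the try/except). Output: MPD

Answer: MPD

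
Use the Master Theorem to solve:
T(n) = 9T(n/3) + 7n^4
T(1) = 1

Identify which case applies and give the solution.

a=9, b=3, f(n)=7n^4. log_3(9) = 2. Since c=4 > 2 and the regularity condition holds (9(n/3)^4 = (9/3^4)n^4 with 9/3^4 < 1), Case 3 applies: T(n) = Θ(f(n)) = O(n^4).

Answer: O(n^4) - Case 3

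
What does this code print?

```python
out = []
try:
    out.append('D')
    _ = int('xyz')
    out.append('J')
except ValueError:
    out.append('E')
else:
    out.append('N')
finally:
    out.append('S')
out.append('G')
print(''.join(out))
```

Execution trace: 'D' (try body) → 'E' (except ValueError) → 'S' (finally) → 'G' (after the try/except). Output: DESG

Answer: DESG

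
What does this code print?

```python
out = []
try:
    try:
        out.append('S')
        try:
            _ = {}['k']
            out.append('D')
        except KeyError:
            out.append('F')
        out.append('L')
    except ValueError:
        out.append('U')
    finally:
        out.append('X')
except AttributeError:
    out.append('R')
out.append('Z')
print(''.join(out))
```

Execution trace: 'S' (try body) → 'F' (inner except KeyError) → 'L' (try body, no exception) → 'X' (finally) → 'Z' (after the try/except). Output: SFLXZ

Answer: SFLXZ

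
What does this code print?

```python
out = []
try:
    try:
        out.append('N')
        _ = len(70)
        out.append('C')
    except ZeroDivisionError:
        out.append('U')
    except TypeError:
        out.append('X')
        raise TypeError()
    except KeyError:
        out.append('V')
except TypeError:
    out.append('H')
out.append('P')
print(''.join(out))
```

Execution trace: 'N' (inner try body) → 'X' (inner except TypeError) → 'H' (outer except TypeError) → 'P' (after the try/except). Output: NXHP

Answer: NXHP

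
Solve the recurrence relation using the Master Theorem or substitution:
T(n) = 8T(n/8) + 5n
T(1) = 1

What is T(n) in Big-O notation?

By Master Theorem: a=8, b=8, f(n)=5n. Since log_8(8) = 1 and f(n) = Θ(n^1), Case 2 applies. T(n) = O(n log n).

Answer: O(n log n)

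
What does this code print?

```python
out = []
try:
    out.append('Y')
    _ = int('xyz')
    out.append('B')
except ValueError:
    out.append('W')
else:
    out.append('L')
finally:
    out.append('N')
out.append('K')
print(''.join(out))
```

Execution trace: 'Y' (try body) → 'W' (except ValueError) → 'N' (finally) → 'K' (after the try/except). Output: YWNK

Answer: YWNK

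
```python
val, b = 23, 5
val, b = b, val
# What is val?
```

Trace:
`val, b = 23, 5` → val = 23; b = 5
`val, b = b, val` → val = 5; b = 23
So val = 5

Answer: 5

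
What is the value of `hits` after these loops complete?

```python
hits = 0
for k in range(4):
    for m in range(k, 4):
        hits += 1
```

Upper triangle: 4 + 3 + ... + 1
`hits` takes the values: 0 → 1 → 2 → 3 → 4 → 5 → 6 → 7 → 8 → 9 → 10

Answer: 10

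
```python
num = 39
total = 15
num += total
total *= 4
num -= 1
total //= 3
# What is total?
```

Trace:
`num = 39` → num = 39
`total = 15` → total = 15
`num += total` → num = 54
`total *= 4` → total = 60
`num -= 1` → num = 53
`total //= 3` → total = 20
So total = 20

Answer: 20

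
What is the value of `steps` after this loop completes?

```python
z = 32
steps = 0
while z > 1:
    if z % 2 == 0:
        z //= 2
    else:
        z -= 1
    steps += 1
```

Steps to reduce 32 to 1
`steps` takes the values: 0 → 1 → 2 → 3 → 4 → 5

Answer: 5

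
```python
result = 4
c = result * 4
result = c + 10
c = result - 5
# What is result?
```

Trace:
`result = 4` → result = 4
`c = result * 4` → c = 16
`result = c + 10` → result = 26
`c = result - 5` → c = 21
So result = 26

Answer: 26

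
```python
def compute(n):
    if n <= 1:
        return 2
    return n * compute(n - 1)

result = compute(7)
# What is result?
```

compute(7) = 7 * 6 * 5 * 4 * 3 * 2 * 2 = 10080

Answer: 10080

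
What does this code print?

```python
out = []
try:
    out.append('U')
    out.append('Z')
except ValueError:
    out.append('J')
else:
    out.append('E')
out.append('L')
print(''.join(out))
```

Execution trace: 'U' (try body) → 'Z' (try body, no exception) → 'E' (else) → 'L' (after the try/except). Output: UZEL

Answer: UZEL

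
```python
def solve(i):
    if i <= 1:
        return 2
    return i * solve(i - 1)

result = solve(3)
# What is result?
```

solve(3) = 3 * 2 * 2 = 12

Answer: 12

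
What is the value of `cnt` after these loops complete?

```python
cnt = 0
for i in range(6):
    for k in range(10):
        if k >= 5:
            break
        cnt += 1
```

Inner breaks at 5, outer runs 6 times
`cnt` takes the values: 0 → 1 → 2 → 3 → 4 → 5 → 6 → 7 → 8 → 9 → 10 → 11 → 12 → 13 → 14 → 15 → 16 → 17 → 18 → 19 → 20 → 21 → 22 → 23 → 24 → 25 → 26 → 27 → 28 → 29 → 30

Answer: 30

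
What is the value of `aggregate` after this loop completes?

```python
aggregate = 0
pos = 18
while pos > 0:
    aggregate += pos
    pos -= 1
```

Sum 18 down to 1
`aggregate` takes the values: 0 → 18 → 35 → 51 → 66 → 80 → 93 → 105 → 116 → 126 → 135 → 143 → 150 → 156 → 161 → 165 → 168 → 170 → 171

Answer: 171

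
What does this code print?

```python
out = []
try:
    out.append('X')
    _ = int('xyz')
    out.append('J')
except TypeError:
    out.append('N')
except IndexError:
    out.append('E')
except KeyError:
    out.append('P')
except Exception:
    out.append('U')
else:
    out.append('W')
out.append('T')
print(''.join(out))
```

Execution trace: 'X' (try body) → 'U' (except Exception) → 'T' (after the try/except). Output: XUT

Answer: XUT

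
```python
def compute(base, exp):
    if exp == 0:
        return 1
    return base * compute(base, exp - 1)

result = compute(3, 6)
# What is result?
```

compute(3, 6) = 3 * 3 * 3 * 3 * 3 * 3 = 729

Answer: 729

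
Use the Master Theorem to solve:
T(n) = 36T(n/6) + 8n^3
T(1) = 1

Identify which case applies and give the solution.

a=36, b=6, f(n)=8n^3. log_6(36) = 2. Since c=3 > 2 and the regularity condition holds (36(n/6)^3 = (36/6^3)n^3 with 36/6^3 < 1), Case 3 applies: T(n) = Θ(f(n)) = O(n^3).

Answer: O(n^3) - Case 3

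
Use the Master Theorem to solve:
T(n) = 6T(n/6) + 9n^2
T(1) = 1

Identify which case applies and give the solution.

a=6, b=6, f(n)=9n^2. log_6(6) = 1. Since c=2 > 1 and the regularity condition holds (6(n/6)^2 = (6/6^2)n^2 with 6/6^2 < 1), Case 3 applies: T(n) = Θ(f(n)) = O(n^2).

Answer: O(n^2) - Case 3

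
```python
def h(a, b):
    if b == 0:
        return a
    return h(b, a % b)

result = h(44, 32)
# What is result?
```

h(44, 32) -> h(32, 12) -> h(12, 8) -> h(8, 4) -> h(4, 0) -> 4

Answer: 4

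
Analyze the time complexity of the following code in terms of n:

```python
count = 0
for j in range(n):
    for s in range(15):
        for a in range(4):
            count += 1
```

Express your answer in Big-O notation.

Each loop level contributes: n × 1 × 1. Multiplying the contributions gives O(n).

Answer: O(n)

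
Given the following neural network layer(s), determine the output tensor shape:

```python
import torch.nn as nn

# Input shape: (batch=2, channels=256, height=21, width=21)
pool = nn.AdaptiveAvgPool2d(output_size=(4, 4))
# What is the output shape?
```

Input: (2, 256, 21, 21) -> Output: (2, 256, 4, 4)

Answer: (2, 256, 4, 4)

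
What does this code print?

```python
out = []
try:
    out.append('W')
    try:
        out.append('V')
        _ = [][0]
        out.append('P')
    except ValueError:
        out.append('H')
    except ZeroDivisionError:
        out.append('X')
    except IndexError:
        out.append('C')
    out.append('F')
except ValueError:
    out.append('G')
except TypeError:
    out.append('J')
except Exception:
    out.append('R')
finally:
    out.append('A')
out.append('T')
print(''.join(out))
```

Execution trace: 'W' (try body) → 'V' (inner try body) → 'C' (inner except IndexError) → 'F' (try body, no exception) → 'A' (finally) → 'T' (after the try/except). Output: WVCFAT

Answer: WVCFAT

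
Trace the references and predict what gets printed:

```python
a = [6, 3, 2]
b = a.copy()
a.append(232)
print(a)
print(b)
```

Key concept: list.copy() creates independent copy.
Step by step:
`a = [6, 3, 2]` → a = [6, 3, 2]
`b = a.copy()` → b = [6, 3, 2]
`a.append(232)` → a = [6, 3, 2, 232]
`print(a)` → prints [6, 3, 2, 232]
`print(b)` → prints [6, 3, 2]

Answer:
[6, 3, 2, 232]
[6, 3, 2]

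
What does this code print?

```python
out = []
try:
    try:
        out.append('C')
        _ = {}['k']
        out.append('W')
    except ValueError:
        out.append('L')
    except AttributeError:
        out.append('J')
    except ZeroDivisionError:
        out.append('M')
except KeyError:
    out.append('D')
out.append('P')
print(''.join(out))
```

Execution trace: 'C' (try body) → 'D' (outer except KeyError) → 'P' (after the try/except). Output: CDP

Answer: CDP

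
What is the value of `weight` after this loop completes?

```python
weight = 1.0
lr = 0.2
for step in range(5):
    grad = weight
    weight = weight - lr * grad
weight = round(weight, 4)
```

Gradient descent: w = 1.0 * (1 - 0.2)^5
`weight` takes the values: 1.0 → 0.8 → 0.64 → 0.512 → 0.4096 → 0.32768 → 0.3277

Answer: 0.3277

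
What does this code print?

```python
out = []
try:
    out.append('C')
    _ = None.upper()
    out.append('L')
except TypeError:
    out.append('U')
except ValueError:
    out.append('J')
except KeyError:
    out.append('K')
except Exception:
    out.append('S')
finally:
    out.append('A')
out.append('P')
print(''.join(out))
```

Execution trace: 'C' (try body) → 'S' (except Exception) → 'A' (finally) → 'P' (after the try/except). Output: CSAP

Answer: CSAP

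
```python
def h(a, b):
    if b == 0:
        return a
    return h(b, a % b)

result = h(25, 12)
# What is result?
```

h(25, 12) -> h(12, 1) -> h(1, 0) -> 1

Answer: 1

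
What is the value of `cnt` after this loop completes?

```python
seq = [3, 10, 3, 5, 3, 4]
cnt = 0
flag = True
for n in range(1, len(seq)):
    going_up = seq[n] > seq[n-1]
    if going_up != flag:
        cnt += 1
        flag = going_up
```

Count direction changes in [3, 10, 3, 5, 3, 4]
`cnt` takes the values: 0 → 1 → 2 → 3 → 4

Answer: 4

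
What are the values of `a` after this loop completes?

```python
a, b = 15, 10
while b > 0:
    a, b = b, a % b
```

GCD of 15 and 10
`a` takes the values: 15 → 10 → 5

Answer: 5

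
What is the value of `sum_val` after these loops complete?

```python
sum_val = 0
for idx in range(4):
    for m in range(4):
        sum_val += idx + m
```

Sum of all idx+m for idx,m in 4x4
`sum_val` takes the values: 0 → 1 → 3 → 6 → 7 → 9 → 12 → 16 → 18 → 21 → 25 → 30 → 33 → 37 → 42 → 48

Answer: 48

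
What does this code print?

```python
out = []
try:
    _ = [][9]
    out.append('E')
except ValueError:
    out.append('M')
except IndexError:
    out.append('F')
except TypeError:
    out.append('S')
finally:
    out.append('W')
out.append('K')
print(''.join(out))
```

Execution trace: 'F' (except IndexError) → 'W' (finally) → 'K' (after the try/except). Output: FWK

Answer: FWK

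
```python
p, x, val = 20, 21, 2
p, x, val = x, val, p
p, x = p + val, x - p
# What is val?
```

Trace:
`p, x, val = 20, 21, 2` → p = 20; x = 21; val = 2
`p, x, val = x, val, p` → p = 21; x = 2; val = 20
`p, x = p + val, x - p` → p = 41; x = -19
So val = 20

Answer: 20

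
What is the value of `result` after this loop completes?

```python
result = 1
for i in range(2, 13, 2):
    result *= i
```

Product of even numbers 2 to 12
`result` takes the values: 1 → 2 → 8 → 48 → 384 → 3840 → 46080

Answer: 46080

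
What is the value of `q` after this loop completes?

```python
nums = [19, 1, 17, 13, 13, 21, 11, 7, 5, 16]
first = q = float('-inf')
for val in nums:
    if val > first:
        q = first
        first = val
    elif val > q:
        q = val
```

Second largest (with repeats) in [19, 1, 17, 13, 13, 21, 11, 7, 5, 16]
`q` takes the values: -inf → 1 → 17 → 19

Answer: 19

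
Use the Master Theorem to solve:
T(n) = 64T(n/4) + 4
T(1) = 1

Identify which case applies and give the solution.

a=64, b=4, f(n)=4. log_4(64) = 3. Since c=0 < 3, Case 1 applies: T(n) = Θ(n^log_b(a)) = O(n^3).

Answer: O(n^3) - Case 1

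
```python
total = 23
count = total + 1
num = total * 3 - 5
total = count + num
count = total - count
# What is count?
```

Trace:
`total = 23` → total = 23
`count = total + 1` → count = 24
`num = total * 3 - 5` → num = 64
`total = count + num` → total = 88
`count = total - count` → count = 64
So count = 64

Answer: 64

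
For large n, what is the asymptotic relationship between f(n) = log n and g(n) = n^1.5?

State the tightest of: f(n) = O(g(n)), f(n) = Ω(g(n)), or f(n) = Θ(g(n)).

log n vs n^1.5: f(n) = O(g(n)) but not Ω(g(n)) — n^1.5 grows strictly faster than log n.

Answer: f(n) = O(g(n)) but not Ω(g(n)) — n^1.5 grows strictly faster than log n.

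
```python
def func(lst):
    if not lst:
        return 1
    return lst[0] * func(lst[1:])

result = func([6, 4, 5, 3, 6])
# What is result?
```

Product over [6, 4, 5, 3, 6] = 6 * 4 * 5 * 3 * 6 = 2160

Answer: 2160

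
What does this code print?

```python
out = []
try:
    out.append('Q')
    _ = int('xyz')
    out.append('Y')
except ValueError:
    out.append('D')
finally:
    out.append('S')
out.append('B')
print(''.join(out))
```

Execution trace: 'Q' (try body) → 'D' (except ValueError) → 'S' (finally) → 'B' (after the try/except). Output: QDSB

Answer: QDSB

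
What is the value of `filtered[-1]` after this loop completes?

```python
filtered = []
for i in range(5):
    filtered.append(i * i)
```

Last element of squares 0 to 4
`filtered` takes the values: [] → [0] → [0, 1] → [0, 1, 4] → [0, 1, 4, 9] → [0, 1, 4, 9, 16]
So `filtered[-1]` = 16

Answer: 16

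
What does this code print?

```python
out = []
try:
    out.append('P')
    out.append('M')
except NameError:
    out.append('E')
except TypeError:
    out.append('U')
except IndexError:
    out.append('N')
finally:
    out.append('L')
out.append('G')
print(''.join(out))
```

Execution trace: 'P' (try body) → 'M' (try body, no exception) → 'L' (finally) → 'G' (after the try/except). Output: PMLG

Answer: PMLG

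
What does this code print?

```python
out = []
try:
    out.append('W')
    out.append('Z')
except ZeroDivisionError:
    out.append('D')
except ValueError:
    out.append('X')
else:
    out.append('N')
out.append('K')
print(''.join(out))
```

Execution trace: 'W' (try body) → 'Z' (try body, no exception) → 'N' (else) → 'K' (after the try/except). Output: WZNK

Answer: WZNK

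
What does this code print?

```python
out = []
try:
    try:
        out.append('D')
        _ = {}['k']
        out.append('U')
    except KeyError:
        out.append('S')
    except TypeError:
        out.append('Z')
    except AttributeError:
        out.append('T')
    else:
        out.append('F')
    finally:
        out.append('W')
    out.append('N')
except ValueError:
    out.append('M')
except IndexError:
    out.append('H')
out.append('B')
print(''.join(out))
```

Execution trace: 'D' (inner try body) → 'S' (inner except KeyError) → 'W' (inner finally) → 'N' (try body, no exception) → 'B' (after the try/except). Output: DSWNB

Answer: DSWNB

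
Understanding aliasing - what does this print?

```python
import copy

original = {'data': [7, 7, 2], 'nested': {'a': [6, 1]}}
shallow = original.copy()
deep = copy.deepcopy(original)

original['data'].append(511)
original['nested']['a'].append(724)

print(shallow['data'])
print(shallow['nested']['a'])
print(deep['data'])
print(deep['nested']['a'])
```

Key concept: comparing shallow vs deep copy.
Step by step:
`original = {'data': [7, 7, 2], 'nested': {'a': [6, 1]}}` → original = {'data': [7, 7, 2], 'nested': {'a': [6, 1]}}
`shallow = original.copy()` → shallow = {'data': [7, 7, 2], 'nested': {'a': [6, 1]}}
`deep = copy.deepcopy(original)` → deep = {'data': [7, 7, 2], 'nested': {'a': [6, 1]}}
`original['data'].append(511)` → original = {'data': [7, 7, 2, 511], 'nested': {'a': [6, 1]}}; shallow = {'data': [7, 7, 2, 511], 'nested': {'a': [6, 1]}}
`original['nested']['a'].append(724)` → original = {'data': [7, 7, 2, 511], 'nested': {'a': [6, 1, 724]}}; shallow = {'data': [7, 7, 2, 511], 'nested': {'a': [6, 1, 724]}}
`print(shallow['data'])` → prints [7, 7, 2, 511]
`print(shallow['nested']['a'])` → prints [6, 1, 724]
`print(deep['data'])` → prints [7, 7, 2]
`print(deep['nested']['a'])` → prints [6, 1]

Answer:
[7, 7, 2, 511]
[6, 1, 724]
[7, 7, 2]
[6, 1]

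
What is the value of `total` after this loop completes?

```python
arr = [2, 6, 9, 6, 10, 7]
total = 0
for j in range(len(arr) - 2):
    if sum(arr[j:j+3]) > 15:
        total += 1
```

Count windows with sum > 15
`total` takes the values: 0 → 1 → 2 → 3 → 4

Answer: 4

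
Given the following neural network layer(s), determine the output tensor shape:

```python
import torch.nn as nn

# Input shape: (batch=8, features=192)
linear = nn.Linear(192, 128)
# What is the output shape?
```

Input: (8, 192) -> Output: (8, 128)

Answer: (8, 128)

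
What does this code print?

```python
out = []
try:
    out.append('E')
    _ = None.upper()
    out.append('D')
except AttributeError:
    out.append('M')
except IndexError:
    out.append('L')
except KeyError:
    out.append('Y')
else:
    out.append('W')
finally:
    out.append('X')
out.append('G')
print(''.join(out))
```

Execution trace: 'E' (try body) → 'M' (except AttributeError) → 'X' (finally) → 'G' (after the try/except). Output: EMXG

Answer: EMXG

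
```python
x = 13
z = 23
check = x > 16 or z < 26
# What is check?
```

Trace:
`x = 13` → x = 13
`z = 23` → z = 23
`check = x > 16 or z < 26` → check = True
So check = True

Answer: True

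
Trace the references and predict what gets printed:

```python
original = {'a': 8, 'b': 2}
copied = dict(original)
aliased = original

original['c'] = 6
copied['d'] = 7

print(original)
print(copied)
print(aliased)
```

Key concept: dict() creates copy, assignment creates alias.
Step by step:
`original = {'a': 8, 'b': 2}` → original = {'a': 8, 'b': 2}
`copied = dict(original)` → copied = {'a': 8, 'b': 2}
`aliased = original` → aliased = {'a': 8, 'b': 2} (same object as original)
`original['c'] = 6` → original = {'a': 8, 'b': 2, 'c': 6} (same object as aliased); aliased = {'a': 8, 'b': 2, 'c': 6} (same object as original)
`copied['d'] = 7` → copied = {'a': 8, 'b': 2, 'd': 7}
`print(original)` → prints {'a': 8, 'b': 2, 'c': 6}
`print(copied)` → prints {'a': 8, 'b': 2, 'd': 7}
`print(aliased)` → prints {'a': 8, 'b': 2, 'c': 6}

Answer:
{'a': 8, 'b': 2, 'c': 6}
{'a': 8, 'b': 2, 'd': 7}
{'a': 8, 'b': 2, 'c': 6}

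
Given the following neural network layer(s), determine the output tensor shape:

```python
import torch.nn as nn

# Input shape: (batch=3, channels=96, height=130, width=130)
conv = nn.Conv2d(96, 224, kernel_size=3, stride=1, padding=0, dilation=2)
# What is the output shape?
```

Input: (3, 96, 130, 130) -> Output: (3, 224, 126, 126)

Answer: (3, 224, 126, 126)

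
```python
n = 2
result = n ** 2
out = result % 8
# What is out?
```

Trace:
`n = 2` → n = 2
`result = n ** 2` → result = 4
`out = result % 8` → out = 4
So out = 4

Answer: 4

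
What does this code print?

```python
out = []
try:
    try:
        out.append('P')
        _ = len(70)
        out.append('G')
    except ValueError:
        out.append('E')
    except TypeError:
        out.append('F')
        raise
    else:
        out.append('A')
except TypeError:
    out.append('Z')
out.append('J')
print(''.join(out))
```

Execution trace: 'P' (inner try body) → 'F' (inner except TypeError) → 'Z' (outer except TypeError) → 'J' (after the try/except). Output: PFZJ

Answer: PFZJ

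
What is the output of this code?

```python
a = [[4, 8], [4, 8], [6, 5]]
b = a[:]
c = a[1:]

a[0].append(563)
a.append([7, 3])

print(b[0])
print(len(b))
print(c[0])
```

Key concept: slice with nested mutation.
Step by step:
`a = [[4, 8], [4, 8], [6, 5]]` → a = [[4, 8], [4, 8], [6, 5]]
`b = a[:]` → b = [[4, 8], [4, 8], [6, 5]]
`c = a[1:]` → c = [[4, 8], [6, 5]]
`a[0].append(563)` → a = [[4, 8, 563], [4, 8], [6, 5]]; b = [[4, 8, 563], [4, 8], [6, 5]]
`a.append([7, 3])` → a = [[4, 8, 563], [4, 8], [6, 5], [7, 3]]
`print(b[0])` → prints [4, 8, 563]
`print(len(b))` → prints 3
`print(c[0])` → prints [4, 8]

Answer:
[4, 8, 563]
3
[4, 8]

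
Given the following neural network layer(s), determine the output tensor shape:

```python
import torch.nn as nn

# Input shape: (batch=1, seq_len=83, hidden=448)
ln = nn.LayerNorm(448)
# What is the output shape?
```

Input: (1, 83, 448) -> Output: (1, 83, 448)

Answer: (1, 83, 448)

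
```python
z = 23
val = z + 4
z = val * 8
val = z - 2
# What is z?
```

Trace:
`z = 23` → z = 23
`val = z + 4` → val = 27
`z = val * 8` → z = 216
`val = z - 2` → val = 214
So z = 216

Answer: 216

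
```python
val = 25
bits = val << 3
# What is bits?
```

Trace:
`val = 25` → val = 25
`bits = val << 3` → bits = 200
So bits = 200

Answer: 200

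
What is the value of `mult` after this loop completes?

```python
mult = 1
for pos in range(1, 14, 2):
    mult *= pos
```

Product of 1, 3, 5, ... up to 13
`mult` takes the values: 1 → 3 → 15 → 105 → 945 → 10395 → 135135

Answer: 135135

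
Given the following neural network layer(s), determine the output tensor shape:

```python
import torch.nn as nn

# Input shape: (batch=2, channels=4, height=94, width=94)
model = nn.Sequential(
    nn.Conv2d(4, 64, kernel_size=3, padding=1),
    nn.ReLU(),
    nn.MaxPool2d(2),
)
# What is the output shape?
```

Input: (2, 4, 94, 94) -> after Conv2d: (2, 64, 94, 94) -> after ReLU: (2, 64, 94, 94) -> Output: (2, 64, 47, 47)

Answer: (2, 64, 47, 47)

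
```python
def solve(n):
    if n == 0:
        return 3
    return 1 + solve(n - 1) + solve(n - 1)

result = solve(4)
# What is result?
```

solve(n) = 1 + 2·solve(n-1), solve(0)=3. Closed form: (3+1)·2^4 - 1 = 63.

Answer: 63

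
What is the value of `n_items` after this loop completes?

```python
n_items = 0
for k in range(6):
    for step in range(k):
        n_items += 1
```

Triangle number: 0+1+2+...+5
`n_items` takes the values: 0 → 1 → 2 → 3 → 4 → 5 → 6 → 7 → 8 → 9 → 10 → 11 → 12 → 13 → 14 → 15

Answer: 15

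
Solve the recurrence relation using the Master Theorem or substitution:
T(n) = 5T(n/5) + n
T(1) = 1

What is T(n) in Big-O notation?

By Master Theorem: a=5, b=5, f(n)=n. Since log_5(5) = 1 and f(n) = Θ(n^1), Case 2 applies. T(n) = O(n log n).

Answer: O(n log n)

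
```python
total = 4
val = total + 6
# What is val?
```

Trace:
`total = 4` → total = 4
`val = total + 6` → val = 10
So val = 10

Answer: 10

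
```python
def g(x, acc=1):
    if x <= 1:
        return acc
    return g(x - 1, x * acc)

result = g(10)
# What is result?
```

Accumulator trace (n, acc): (10, 1) -> (9, 10) -> (8, 90) -> (7, 720) -> (6, 5040) -> (5, 30240) -> (4, 151200) -> (3, 604800) -> (2, 1814400) -> (1, 3628800) -> return 3628800

Answer: 3628800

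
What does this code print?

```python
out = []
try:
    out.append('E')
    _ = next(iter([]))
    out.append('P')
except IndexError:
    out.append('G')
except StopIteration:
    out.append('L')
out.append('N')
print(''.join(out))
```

Execution trace: 'E' (try body) → 'L' (except StopIteration) → 'N' (after the try/except). Output: ELN

Answer: ELN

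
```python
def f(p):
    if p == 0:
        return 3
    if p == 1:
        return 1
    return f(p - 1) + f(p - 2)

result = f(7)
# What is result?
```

Build up from base cases: f(0)=3, f(1)=1, f(2)=4, f(3)=5, f(4)=9, f(5)=14, f(6)=23, ..., f(7)=37

Answer: 37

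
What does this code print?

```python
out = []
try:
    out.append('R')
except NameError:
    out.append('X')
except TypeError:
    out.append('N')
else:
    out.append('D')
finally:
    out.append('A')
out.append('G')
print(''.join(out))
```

Execution trace: 'R' (try body, no exception) → 'D' (else) → 'A' (finally) → 'G' (after the try/except). Output: RDAG

Answer: RDAG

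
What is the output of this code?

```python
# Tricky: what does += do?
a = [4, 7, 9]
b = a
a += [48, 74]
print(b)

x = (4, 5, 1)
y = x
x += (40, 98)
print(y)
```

Key concept: += behavior differs for mutable vs immutable.
Step by step:
`a = [4, 7, 9]` → a = [4, 7, 9]
`b = a` → b = [4, 7, 9] (same object as a)
`a += [48, 74]` → a = [4, 7, 9, 48, 74] (same object as b); b = [4, 7, 9, 48, 74] (same object as a)
`print(b)` → prints [4, 7, 9, 48, 74]
`x = (4, 5, 1)` → x = (4, 5, 1)
`y = x` → y = (4, 5, 1)
`x += (40, 98)` → x = (4, 5, 1, 40, 98)
`print(y)` → prints (4, 5, 1)

Answer:
[4, 7, 9, 48, 74]
(4, 5, 1)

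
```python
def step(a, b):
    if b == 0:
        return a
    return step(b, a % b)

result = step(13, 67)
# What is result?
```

step(13, 67) -> step(67, 13) -> step(13, 2) -> step(2, 1) -> step(1, 0) -> 1

Answer: 1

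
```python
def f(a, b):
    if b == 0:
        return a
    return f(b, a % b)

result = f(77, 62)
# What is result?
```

f(77, 62) -> f(62, 15) -> f(15, 2) -> f(2, 1) -> f(1, 0) -> 1

Answer: 1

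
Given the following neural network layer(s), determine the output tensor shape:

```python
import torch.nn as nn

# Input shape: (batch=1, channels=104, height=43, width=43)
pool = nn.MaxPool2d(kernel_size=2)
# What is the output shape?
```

Input: (1, 104, 43, 43) -> Output: (1, 104, 21, 21)

Answer: (1, 104, 21, 21)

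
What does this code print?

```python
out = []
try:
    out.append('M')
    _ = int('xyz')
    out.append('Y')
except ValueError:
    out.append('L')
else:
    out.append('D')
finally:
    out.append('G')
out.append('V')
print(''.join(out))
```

Execution trace: 'M' (try body) → 'L' (except ValueError) → 'G' (finally) → 'V' (after the try/except). Output: MLGV

Answer: MLGV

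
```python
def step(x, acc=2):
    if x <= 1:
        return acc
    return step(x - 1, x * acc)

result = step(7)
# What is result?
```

Accumulator trace (n, acc): (7, 2) -> (6, 14) -> (5, 84) -> (4, 420) -> (3, 1680) -> (2, 5040) -> (1, 10080) -> return 10080

Answer: 10080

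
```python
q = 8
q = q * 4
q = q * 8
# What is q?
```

Trace:
`q = 8` → q = 8
`q = q * 4` → q = 32
`q = q * 8` → q = 256
So q = 256

Answer: 256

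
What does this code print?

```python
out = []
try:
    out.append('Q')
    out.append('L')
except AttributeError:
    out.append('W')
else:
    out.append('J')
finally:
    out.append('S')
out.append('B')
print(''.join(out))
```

Execution trace: 'Q' (try body) → 'L' (try body, no exception) → 'J' (else) → 'S' (finally) → 'B' (after the try/except). Output: QLJSB

Answer: QLJSB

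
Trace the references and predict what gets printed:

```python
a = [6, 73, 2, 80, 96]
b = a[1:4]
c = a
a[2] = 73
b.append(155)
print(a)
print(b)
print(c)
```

Key concept: slice vs alias.
Step by step:
`a = [6, 73, 2, 80, 96]` → a = [6, 73, 2, 80, 96]
`b = a[1:4]` → b = [73, 2, 80]
`c = a` → c = [6, 73, 2, 80, 96] (same object as a)
`a[2] = 73` → a = [6, 73, 73, 80, 96] (same object as c); c = [6, 73, 73, 80, 96] (same object as a)
`b.append(155)` → b = [73, 2, 80, 155]
`print(a)` → prints [6, 73, 73, 80, 96]
`print(b)` → prints [73, 2, 80, 155]
`print(c)` → prints [6, 73, 73, 80, 96]

Answer:
[6, 73, 73, 80, 96]
[73, 2, 80, 155]
[6, 73, 73, 80, 96]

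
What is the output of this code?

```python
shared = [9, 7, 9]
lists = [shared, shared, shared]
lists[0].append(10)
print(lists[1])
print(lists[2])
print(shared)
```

Key concept: list of same reference.
Step by step:
`shared = [9, 7, 9]` → shared = [9, 7, 9]
`lists = [shared, shared, shared]` → lists = [[9, 7, 9], [9, 7, 9], [9, 7, 9]]
`lists[0].append(10)` → shared = [9, 7, 9, 10]; lists = [[9, 7, 9, 10], [9, 7, 9, 10], [9, 7, 9, 10]]
`print(lists[1])` → prints [9, 7, 9, 10]
`print(lists[2])` → prints [9, 7, 9, 10]
`print(shared)` → prints [9, 7, 9, 10]

Answer:
[9, 7, 9, 10]
[9, 7, 9, 10]
[9, 7, 9, 10]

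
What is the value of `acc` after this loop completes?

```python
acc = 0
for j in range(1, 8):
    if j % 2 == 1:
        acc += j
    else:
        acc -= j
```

Add odd, subtract even
`acc` takes the values: 0 → 1 → -1 → 2 → -2 → 3 → -3 → 4

Answer: 4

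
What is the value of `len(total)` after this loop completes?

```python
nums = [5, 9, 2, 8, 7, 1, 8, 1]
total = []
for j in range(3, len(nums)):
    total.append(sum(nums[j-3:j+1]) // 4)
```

Number of 4-element averages
`total` takes the values: [] → [6] → [6, 6] → [6, 6, 4] → [6, 6, 4, 6] → [6, 6, 4, 6, 4]
So `len(total)` = 5

Answer: 5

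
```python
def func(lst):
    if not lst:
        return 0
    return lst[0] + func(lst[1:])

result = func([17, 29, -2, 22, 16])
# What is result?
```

17 + 29 + (-2) + 22 + 16 + 0 = 82

Answer: 82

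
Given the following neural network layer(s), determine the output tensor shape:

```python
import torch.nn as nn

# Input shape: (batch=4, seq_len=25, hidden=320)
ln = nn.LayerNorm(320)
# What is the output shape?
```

Input: (4, 25, 320) -> Output: (4, 25, 320)

Answer: (4, 25, 320)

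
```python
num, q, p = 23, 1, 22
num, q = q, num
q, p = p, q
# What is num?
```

Trace:
`num, q, p = 23, 1, 22` → num = 23; q = 1; p = 22
`num, q = q, num` → num = 1; q = 23
`q, p = p, q` → q = 22; p = 23
So num = 1

Answer: 1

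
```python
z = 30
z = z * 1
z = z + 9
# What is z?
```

Trace:
`z = 30` → z = 30
`z = z * 1` → z = 30
`z = z + 9` → z = 39
So z = 39

Answer: 39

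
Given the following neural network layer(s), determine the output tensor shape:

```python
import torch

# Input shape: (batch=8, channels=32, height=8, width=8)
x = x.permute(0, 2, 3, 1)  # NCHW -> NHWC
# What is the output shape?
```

Input: (8, 32, 8, 8) -> Output: (8, 8, 8, 32)

Answer: (8, 8, 8, 32)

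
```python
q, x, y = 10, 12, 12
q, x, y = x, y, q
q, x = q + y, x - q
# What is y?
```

Trace:
`q, x, y = 10, 12, 12` → q = 10; x = 12; y = 12
`q, x, y = x, y, q` → q = 12; x = 12; y = 10
`q, x = q + y, x - q` → q = 22; x = 0
So y = 10

Answer: 10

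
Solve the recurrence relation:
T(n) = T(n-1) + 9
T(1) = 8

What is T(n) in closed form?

Unrolling: T(n) = T(1) + 9·(n-1) = 8 + 9(n-1) = 9n - 1.

Answer: T(n) = 9n - 1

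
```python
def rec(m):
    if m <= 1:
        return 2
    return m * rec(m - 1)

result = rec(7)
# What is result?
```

rec(7) = 7 * 6 * 5 * 4 * 3 * 2 * 2 = 10080

Answer: 10080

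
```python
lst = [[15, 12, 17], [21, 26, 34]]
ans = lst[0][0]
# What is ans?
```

Trace:
`lst = [[15, 12, 17], [21, 26, 34]]` → lst = [[15, 12, 17], [21, 26, 34]]
`ans = lst[0][0]` → ans = 15
So ans = 15

Answer: 15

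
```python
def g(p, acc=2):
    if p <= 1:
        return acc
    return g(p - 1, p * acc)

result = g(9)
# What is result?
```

Accumulator trace (n, acc): (9, 2) -> (8, 18) -> (7, 144) -> (6, 1008) -> (5, 6048) -> (4, 30240) -> (3, 120960) -> (2, 362880) -> (1, 725760) -> return 725760

Answer: 725760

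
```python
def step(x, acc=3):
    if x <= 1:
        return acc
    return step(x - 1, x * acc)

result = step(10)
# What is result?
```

Accumulator trace (n, acc): (10, 3) -> (9, 30) -> (8, 270) -> (7, 2160) -> (6, 15120) -> (5, 90720) -> (4, 453600) -> (3, 1814400) -> (2, 5443200) -> (1, 10886400) -> return 10886400

Answer: 10886400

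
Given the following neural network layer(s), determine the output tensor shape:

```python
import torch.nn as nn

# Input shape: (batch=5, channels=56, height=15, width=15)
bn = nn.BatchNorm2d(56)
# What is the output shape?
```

Input: (5, 56, 15, 15) -> Output: (5, 56, 15, 15)

Answer: (5, 56, 15, 15)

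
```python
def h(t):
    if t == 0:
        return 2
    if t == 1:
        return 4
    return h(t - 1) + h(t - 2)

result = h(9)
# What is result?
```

Build up from base cases: h(0)=2, h(1)=4, h(2)=6, h(3)=10, h(4)=16, h(5)=26, h(6)=42, ..., h(9)=178

Answer: 178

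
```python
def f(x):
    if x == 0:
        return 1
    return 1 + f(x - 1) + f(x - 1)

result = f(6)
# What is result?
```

f(x) = 1 + 2·f(x-1), f(0)=1. Closed form: (1+1)·2^6 - 1 = 127.

Answer: 127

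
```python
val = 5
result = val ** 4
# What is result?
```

Trace:
`val = 5` → val = 5
`result = val ** 4` → result = 625
So result = 625

Answer: 625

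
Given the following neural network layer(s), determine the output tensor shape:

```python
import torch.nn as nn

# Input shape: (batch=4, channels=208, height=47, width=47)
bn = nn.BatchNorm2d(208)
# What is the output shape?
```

Input: (4, 208, 47, 47) -> Output: (4, 208, 47, 47)

Answer: (4, 208, 47, 47)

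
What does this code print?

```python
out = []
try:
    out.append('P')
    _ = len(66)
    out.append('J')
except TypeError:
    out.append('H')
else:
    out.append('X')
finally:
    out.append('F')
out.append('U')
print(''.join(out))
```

Execution trace: 'P' (try body) → 'H' (except TypeError) → 'F' (finally) → 'U' (after the try/except). Output: PHFU

Answer: PHFU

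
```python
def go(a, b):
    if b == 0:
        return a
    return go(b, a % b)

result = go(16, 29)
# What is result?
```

go(16, 29) -> go(29, 16) -> go(16, 13) -> go(13, 3) -> go(3, 1) -> go(1, 0) -> 1

Answer: 1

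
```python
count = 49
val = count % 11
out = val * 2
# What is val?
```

Trace:
`count = 49` → count = 49
`val = count % 11` → val = 5
`out = val * 2` → out = 10
So val = 5

Answer: 5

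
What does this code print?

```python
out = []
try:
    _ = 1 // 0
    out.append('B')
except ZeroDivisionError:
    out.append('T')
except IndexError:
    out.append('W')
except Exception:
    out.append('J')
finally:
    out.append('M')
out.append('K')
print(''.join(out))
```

Execution trace: 'T' (except ZeroDivisionError) → 'M' (finally) → 'K' (after the try/except). Output: TMK

Answer: TMK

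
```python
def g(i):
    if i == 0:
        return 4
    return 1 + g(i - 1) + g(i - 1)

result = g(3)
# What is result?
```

g(i) = 1 + 2·g(i-1), g(0)=4. Closed form: (4+1)·2^3 - 1 = 39.

Answer: 39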